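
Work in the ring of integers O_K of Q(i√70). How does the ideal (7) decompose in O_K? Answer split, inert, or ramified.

-70 mod 4 = 2, hence disc K = 4·(-70) = -280 and O_K = ℤ[√-70].
Ramification test: 7 | -280. The prime 7 ramifies in K.

p ramifies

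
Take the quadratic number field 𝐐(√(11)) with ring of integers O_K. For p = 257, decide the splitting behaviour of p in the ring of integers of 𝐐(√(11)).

d = 11 ≡ 3 (mod 4), so O_K = ℤ[√11] and disc(K) = 4d = 44.
Since gcd(257, 44) = 1 the prime 257 does not ramify.
Euler's criterion: 11^128 mod 257 = 1. Thus (11|257) = 1.
Legendre symbol 1 ⇒ 257 is split.

split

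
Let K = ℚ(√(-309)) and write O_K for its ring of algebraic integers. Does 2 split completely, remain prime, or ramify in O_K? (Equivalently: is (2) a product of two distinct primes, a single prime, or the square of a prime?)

-309 mod 4 = 3, hence disc K = 4·(-309) = -1236 and O_K = ℤ[√-309].
disc(K) = -1236 = 2·(-618), so p = 2 is ramified.

ramifies in O_K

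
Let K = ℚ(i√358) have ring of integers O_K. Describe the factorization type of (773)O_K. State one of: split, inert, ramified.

p is inert

Since -358 ≢ 1 mod 4, the ring of integers is ℤ[√-358] with discriminant 4·(-358) = -1432.
disc(K) = -1432 is not divisible by 773; 773 is unramified.
(-358/773) = 415^386 mod 773 = 772, giving Legendre symbol -1.
(-358/773) = -1, so 773 is inert.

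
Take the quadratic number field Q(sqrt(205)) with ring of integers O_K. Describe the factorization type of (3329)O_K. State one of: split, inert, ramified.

split

205 mod 4 = 1, hence disc K = 205 and O_K = ℤ[(1+√205)/2].
3329 ∤ 205, so 3329 is unramified.
Compute (205/3329) via Euler: 205^((3329-1)/2) mod 3329 = 1, so (205/3329) = 1.
(205/3329) = 1, so 3329 splits.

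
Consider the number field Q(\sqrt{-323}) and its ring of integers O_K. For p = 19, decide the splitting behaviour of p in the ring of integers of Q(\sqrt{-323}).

19 is ramified

d = -323 ≡ 1 (mod 4), so O_K = ℤ[(1+√-323)/2] and disc(K) = d = -323.
disc(K) = -323 = 19·(-17), so p = 19 is ramified.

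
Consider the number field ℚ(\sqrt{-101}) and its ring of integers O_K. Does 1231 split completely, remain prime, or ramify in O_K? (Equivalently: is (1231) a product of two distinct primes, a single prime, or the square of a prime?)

remains prime (inert)

-101 mod 4 = 3, hence disc K = 4·(-101) = -404 and O_K = ℤ[√-101].
Since gcd(1231, -404) = 1 the prime 1231 does not ramify.
(-101/1231) = 1130^615 mod 1231 = 1230, giving Legendre symbol -1.
(-101/1231) = -1, so 1231 is inert.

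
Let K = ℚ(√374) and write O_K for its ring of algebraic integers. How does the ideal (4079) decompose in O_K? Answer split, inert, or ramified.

374 mod 4 = 2, hence disc K = 4·374 = 1496 and O_K = ℤ[√374].
Since gcd(4079, 1496) = 1 the prime 4079 does not ramify.
Compute (374/4079) via Euler: 374^((4079-1)/2) mod 4079 = 4078, so (374/4079) = -1.
(374/4079) = -1, so 4079 is inert.

4079 remains inert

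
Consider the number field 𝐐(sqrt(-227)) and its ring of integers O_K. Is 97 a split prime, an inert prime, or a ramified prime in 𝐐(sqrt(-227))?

97 splits in O_K

-227 mod 4 = 1, hence disc K = -227 and O_K = ℤ[(1+√-227)/2].
Since gcd(97, -227) = 1 the prime 97 does not ramify.
(-227/97) = 64^48 mod 97 = 1, giving Legendre symbol 1.
(-227/97) = 1, so 97 splits.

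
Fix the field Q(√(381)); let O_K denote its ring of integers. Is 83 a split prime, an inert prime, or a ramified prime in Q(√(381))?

381 mod 4 = 1, hence disc K = 381 and O_K = ℤ[(1+√381)/2].
disc(K) = 381 is not divisible by 83; 83 is unramified.
Euler's criterion: 381^41 mod 83 = 1. Thus (381|83) = 1.
Legendre symbol 1 ⇒ 83 is split.

83 splits in O_K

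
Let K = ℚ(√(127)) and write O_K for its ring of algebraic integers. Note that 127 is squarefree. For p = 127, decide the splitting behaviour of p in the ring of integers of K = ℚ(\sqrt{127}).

Since 127 ≢ 1 mod 4, the ring of integers is ℤ[√127] with discriminant 4·127 = 508.
disc(K) = 508 = 127·4, so p = 127 is ramified.

ramified — (127) = 𝔭²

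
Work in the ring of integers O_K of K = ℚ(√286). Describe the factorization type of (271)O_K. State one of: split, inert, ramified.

p is inert

d = 286 ≡ 2 (mod 4), so O_K = ℤ[√286] and disc(K) = 4d = 1144.
disc(K) = 1144 is not divisible by 271; 271 is unramified.
Euler's criterion: 286^135 mod 271 = 270. Thus (286|271) = -1.
d is a non-residue mod p, hence 271 remains inert in O_K.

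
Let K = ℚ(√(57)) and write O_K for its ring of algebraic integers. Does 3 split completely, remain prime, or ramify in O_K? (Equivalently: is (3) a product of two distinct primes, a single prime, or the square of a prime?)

Since 57 ≡ 1 mod 4, the ring of integers is ℤ[(1+√57)/2] with discriminant 57.
disc(K) = 57 = 3·19, so p = 3 is ramified.

p ramifies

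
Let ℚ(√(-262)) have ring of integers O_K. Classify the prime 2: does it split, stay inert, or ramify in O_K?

ramifies in O_K

d = -262 ≡ 2 (mod 4), so O_K = ℤ[√-262] and disc(K) = 4d = -1048.
Ramification test: 2 | -1048. The prime 2 ramifies in K.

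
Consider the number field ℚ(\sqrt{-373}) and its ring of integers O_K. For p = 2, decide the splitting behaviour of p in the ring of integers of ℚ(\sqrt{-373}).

-373 mod 4 = 3, hence disc K = 4·(-373) = -1492 and O_K = ℤ[√-373].
Ramification test: 2 | -1492. The prime 2 ramifies in K.

2 is ramified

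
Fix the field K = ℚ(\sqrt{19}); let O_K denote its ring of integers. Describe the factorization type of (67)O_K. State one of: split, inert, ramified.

splits completely

Since 19 ≢ 1 mod 4, the ring of integers is ℤ[√19] with discriminant 4·19 = 76.
disc(K) = 76 is not divisible by 67; 67 is unramified.
(19/67) = 19^33 mod 67 = 1, giving Legendre symbol 1.
Legendre symbol 1 ⇒ 67 is split.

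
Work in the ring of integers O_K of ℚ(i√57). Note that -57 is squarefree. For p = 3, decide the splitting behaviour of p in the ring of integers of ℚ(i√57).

ramified

d = -57 ≡ 3 (mod 4), so O_K = ℤ[√-57] and disc(K) = 4d = -228.
3 divides disc(K) = -228, so 3 ramifies.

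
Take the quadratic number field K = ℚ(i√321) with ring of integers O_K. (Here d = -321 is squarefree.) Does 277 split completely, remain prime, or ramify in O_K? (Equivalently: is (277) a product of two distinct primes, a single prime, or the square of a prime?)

-321 mod 4 = 3, hence disc K = 4·(-321) = -1284 and O_K = ℤ[√-321].
disc(K) = -1284 is not divisible by 277; 277 is unramified.
(-321/277) = 233^138 mod 277 = 276, giving Legendre symbol -1.
d is a non-residue mod p, hence 277 remains inert in O_K.

inert — (277) stays prime in O_K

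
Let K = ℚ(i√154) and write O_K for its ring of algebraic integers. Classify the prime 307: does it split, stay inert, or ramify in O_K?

splits completely

d = -154 ≡ 2 (mod 4), so O_K = ℤ[√-154] and disc(K) = 4d = -616.
Since gcd(307, -616) = 1 the prime 307 does not ramify.
Compute (-154/307) via Euler: 153^((307-1)/2) mod 307 = 1, so (-154/307) = 1.
Legendre symbol 1 ⇒ 307 is split.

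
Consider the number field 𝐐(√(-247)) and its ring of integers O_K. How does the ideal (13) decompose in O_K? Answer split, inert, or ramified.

d = -247 ≡ 1 (mod 4), so O_K = ℤ[(1+√-247)/2] and disc(K) = d = -247.
13 divides disc(K) = -247, so 13 ramifies.

ramifies in O_K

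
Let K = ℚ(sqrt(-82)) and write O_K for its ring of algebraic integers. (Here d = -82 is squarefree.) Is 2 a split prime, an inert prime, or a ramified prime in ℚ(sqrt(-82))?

d = -82 ≡ 2 (mod 4), so O_K = ℤ[√-82] and disc(K) = 4d = -328.
disc(K) = -328 = 2·(-164), so p = 2 is ramified.

p ramifies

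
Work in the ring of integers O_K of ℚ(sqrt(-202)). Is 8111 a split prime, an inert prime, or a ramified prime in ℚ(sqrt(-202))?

p is inert

Since -202 ≢ 1 mod 4, the ring of integers is ℤ[√-202] with discriminant 4·(-202) = -808.
Since gcd(8111, -808) = 1 the prime 8111 does not ramify.
Euler's criterion: (-202)^4055 mod 8111 = 8110. Thus (-202|8111) = -1.
(-202/8111) = -1, so 8111 is inert.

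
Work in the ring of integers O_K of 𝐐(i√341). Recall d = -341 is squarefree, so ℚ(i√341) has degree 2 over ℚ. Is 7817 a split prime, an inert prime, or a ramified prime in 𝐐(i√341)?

7817 remains inert

Since -341 ≢ 1 mod 4, the ring of integers is ℤ[√-341] with discriminant 4·(-341) = -1364.
Since gcd(7817, -1364) = 1 the prime 7817 does not ramify.
Compute (-341/7817) via Euler: 7476^((7817-1)/2) mod 7817 = 7816, so (-341/7817) = -1.
Legendre symbol -1 ⇒ 7817 is inert.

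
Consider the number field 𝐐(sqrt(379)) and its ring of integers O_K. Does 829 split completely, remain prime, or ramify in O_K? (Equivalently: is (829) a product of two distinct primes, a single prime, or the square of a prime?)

inert — (829) stays prime in O_K

Since 379 ≢ 1 mod 4, the ring of integers is ℤ[√379] with discriminant 4·379 = 1516.
Since gcd(829, 1516) = 1 the prime 829 does not ramify.
Euler's criterion: 379^414 mod 829 = 828. Thus (379|829) = -1.
(379/829) = -1, so 829 is inert.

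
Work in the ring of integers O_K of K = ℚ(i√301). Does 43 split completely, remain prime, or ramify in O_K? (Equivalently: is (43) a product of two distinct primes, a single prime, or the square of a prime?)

ramified — (43) = 𝔭²

-301 mod 4 = 3, hence disc K = 4·(-301) = -1204 and O_K = ℤ[√-301].
43 divides disc(K) = -1204, so 43 ramifies.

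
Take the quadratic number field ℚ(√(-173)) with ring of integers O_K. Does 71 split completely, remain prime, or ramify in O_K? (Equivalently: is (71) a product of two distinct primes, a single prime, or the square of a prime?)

-173 mod 4 = 3, hence disc K = 4·(-173) = -692 and O_K = ℤ[√-173].
disc(K) = -692 is not divisible by 71; 71 is unramified.
Legendre symbol by Euler's criterion: (-173/71) ≡ (-173)^35 ≡ 1 (mod 71), i.e. (-173/71) = 1.
d is a quadratic residue mod p, hence 71 splits in O_K.

split — (71) = 𝔭₁𝔭₂ with 𝔭₁ ≠ 𝔭₂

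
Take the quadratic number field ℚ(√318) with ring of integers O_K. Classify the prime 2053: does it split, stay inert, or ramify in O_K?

d = 318 ≡ 2 (mod 4), so O_K = ℤ[√318] and disc(K) = 4d = 1272.
Since gcd(2053, 1272) = 1 the prime 2053 does not ramify.
Compute (318/2053) via Euler: 318^((2053-1)/2) mod 2053 = 1, so (318/2053) = 1.
Legendre symbol 1 ⇒ 2053 is split.

2053 splits in O_K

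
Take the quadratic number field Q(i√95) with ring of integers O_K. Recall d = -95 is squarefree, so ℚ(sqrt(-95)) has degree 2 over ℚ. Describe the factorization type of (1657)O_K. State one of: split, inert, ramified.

d = -95 ≡ 1 (mod 4), so O_K = ℤ[(1+√-95)/2] and disc(K) = d = -95.
1657 ∤ -95, so 1657 is unramified.
Legendre symbol by Euler's criterion: (-95/1657) ≡ (-95)^828 ≡ 1656 (mod 1657), i.e. (-95/1657) = -1.
d is a non-residue mod p, hence 1657 remains inert in O_K.

inert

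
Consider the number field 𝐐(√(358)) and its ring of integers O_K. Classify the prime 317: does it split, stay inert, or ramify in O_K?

inert

Since 358 ≢ 1 mod 4, the ring of integers is ℤ[√358] with discriminant 4·358 = 1432.
Since gcd(317, 1432) = 1 the prime 317 does not ramify.
(358/317) = 41^158 mod 317 = 316, giving Legendre symbol -1.
Legendre symbol -1 ⇒ 317 is inert.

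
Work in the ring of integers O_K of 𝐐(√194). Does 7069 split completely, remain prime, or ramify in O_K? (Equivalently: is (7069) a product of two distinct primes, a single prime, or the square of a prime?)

Since 194 ≢ 1 mod 4, the ring of integers is ℤ[√194] with discriminant 4·194 = 776.
Since gcd(7069, 776) = 1 the prime 7069 does not ramify.
Compute (194/7069) via Euler: 194^((7069-1)/2) mod 7069 = 7068, so (194/7069) = -1.
Legendre symbol -1 ⇒ 7069 is inert.

remains prime (inert)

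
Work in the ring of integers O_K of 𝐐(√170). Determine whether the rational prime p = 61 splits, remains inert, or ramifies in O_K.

d = 170 ≡ 2 (mod 4), so O_K = ℤ[√170] and disc(K) = 4d = 680.
Since gcd(61, 680) = 1 the prime 61 does not ramify.
(170/61) = 48^30 mod 61 = 1, giving Legendre symbol 1.
d is a quadratic residue mod p, hence 61 splits in O_K.

splits completely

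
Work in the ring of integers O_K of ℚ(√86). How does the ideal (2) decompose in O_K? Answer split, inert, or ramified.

d = 86 ≡ 2 (mod 4), so O_K = ℤ[√86] and disc(K) = 4d = 344.
disc(K) = 344 = 2·172, so p = 2 is ramified.

ramified — (2) = 𝔭²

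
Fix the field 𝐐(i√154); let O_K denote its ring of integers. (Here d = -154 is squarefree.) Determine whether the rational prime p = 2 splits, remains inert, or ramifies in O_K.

ramified — (2) = 𝔭²

-154 mod 4 = 2, hence disc K = 4·(-154) = -616 and O_K = ℤ[√-154].
Ramification test: 2 | -616. The prime 2 ramifies in K.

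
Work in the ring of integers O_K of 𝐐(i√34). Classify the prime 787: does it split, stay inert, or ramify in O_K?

Since -34 ≢ 1 mod 4, the ring of integers is ℤ[√-34] with discriminant 4·(-34) = -136.
Since gcd(787, -136) = 1 the prime 787 does not ramify.
(-34/787) = 753^393 mod 787 = 786, giving Legendre symbol -1.
d is a non-residue mod p, hence 787 remains inert in O_K.

787 remains inert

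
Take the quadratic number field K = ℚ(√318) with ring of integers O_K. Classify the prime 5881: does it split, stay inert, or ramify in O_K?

inert

318 mod 4 = 2, hence disc K = 4·318 = 1272 and O_K = ℤ[√318].
Since gcd(5881, 1272) = 1 the prime 5881 does not ramify.
Legendre symbol by Euler's criterion: (318/5881) ≡ 318^2940 ≡ 5880 (mod 5881), i.e. (318/5881) = -1.
Legendre symbol -1 ⇒ 5881 is inert.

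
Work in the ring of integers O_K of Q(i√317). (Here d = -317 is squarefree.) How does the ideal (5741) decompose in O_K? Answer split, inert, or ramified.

-317 mod 4 = 3, hence disc K = 4·(-317) = -1268 and O_K = ℤ[√-317].
disc(K) = -1268 is not divisible by 5741; 5741 is unramified.
Euler's criterion: (-317)^2870 mod 5741 = 5740. Thus (-317|5741) = -1.
(-317/5741) = -1, so 5741 is inert.

5741 remains inert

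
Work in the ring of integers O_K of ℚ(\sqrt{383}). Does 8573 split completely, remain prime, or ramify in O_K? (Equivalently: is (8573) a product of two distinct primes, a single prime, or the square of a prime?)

d = 383 ≡ 3 (mod 4), so O_K = ℤ[√383] and disc(K) = 4d = 1532.
Since gcd(8573, 1532) = 1 the prime 8573 does not ramify.
Euler's criterion: 383^4286 mod 8573 = 1. Thus (383|8573) = 1.
Legendre symbol 1 ⇒ 8573 is split.

split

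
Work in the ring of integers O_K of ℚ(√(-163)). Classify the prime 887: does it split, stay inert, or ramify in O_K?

d = -163 ≡ 1 (mod 4), so O_K = ℤ[(1+√-163)/2] and disc(K) = d = -163.
Since gcd(887, -163) = 1 the prime 887 does not ramify.
Euler's criterion: (-163)^443 mod 887 = 886. Thus (-163|887) = -1.
(-163/887) = -1, so 887 is inert.

887 remains inert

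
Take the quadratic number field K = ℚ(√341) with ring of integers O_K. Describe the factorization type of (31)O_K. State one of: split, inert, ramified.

p ramifies

Since 341 ≡ 1 mod 4, the ring of integers is ℤ[(1+√341)/2] with discriminant 341.
disc(K) = 341 = 31·11, so p = 31 is ramified.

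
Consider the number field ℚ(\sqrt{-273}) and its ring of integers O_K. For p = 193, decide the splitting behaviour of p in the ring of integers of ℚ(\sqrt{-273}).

d = -273 ≡ 3 (mod 4), so O_K = ℤ[√-273] and disc(K) = 4d = -1092.
Since gcd(193, -1092) = 1 the prime 193 does not ramify.
Euler's criterion: (-273)^96 mod 193 = 192. Thus (-273|193) = -1.
d is a non-residue mod p, hence 193 remains inert in O_K.

inert — (193) stays prime in O_K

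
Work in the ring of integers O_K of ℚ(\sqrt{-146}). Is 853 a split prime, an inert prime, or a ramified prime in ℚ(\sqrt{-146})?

inert

-146 mod 4 = 2, hence disc K = 4·(-146) = -584 and O_K = ℤ[√-146].
disc(K) = -584 is not divisible by 853; 853 is unramified.
Legendre symbol by Euler's criterion: (-146/853) ≡ (-146)^426 ≡ 852 (mod 853), i.e. (-146/853) = -1.
d is a non-residue mod p, hence 853 remains inert in O_K.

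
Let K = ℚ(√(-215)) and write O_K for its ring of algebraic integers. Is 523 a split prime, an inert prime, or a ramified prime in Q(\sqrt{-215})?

splits completely

-215 mod 4 = 1, hence disc K = -215 and O_K = ℤ[(1+√-215)/2].
Since gcd(523, -215) = 1 the prime 523 does not ramify.
Compute (-215/523) via Euler: 308^((523-1)/2) mod 523 = 1, so (-215/523) = 1.
(-215/523) = 1, so 523 splits.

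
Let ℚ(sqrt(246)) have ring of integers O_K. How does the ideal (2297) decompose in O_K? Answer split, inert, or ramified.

inert

246 mod 4 = 2, hence disc K = 4·246 = 984 and O_K = ℤ[√246].
Since gcd(2297, 984) = 1 the prime 2297 does not ramify.
Legendre symbol by Euler's criterion: (246/2297) ≡ 246^1148 ≡ 2296 (mod 2297), i.e. (246/2297) = -1.
(246/2297) = -1, so 2297 is inert.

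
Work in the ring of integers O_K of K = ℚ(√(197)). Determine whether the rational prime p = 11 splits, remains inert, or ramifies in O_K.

d = 197 ≡ 1 (mod 4), so O_K = ℤ[(1+√197)/2] and disc(K) = d = 197.
Since gcd(11, 197) = 1 the prime 11 does not ramify.
(197/11) = 10^5 mod 11 = 10, giving Legendre symbol -1.
Legendre symbol -1 ⇒ 11 is inert.

p is inert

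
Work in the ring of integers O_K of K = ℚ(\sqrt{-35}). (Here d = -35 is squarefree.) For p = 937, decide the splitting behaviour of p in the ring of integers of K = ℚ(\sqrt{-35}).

-35 mod 4 = 1, hence disc K = -35 and O_K = ℤ[(1+√-35)/2].
Since gcd(937, -35) = 1 the prime 937 does not ramify.
Legendre symbol by Euler's criterion: (-35/937) ≡ (-35)^468 ≡ 1 (mod 937), i.e. (-35/937) = 1.
d is a quadratic residue mod p, hence 937 splits in O_K.

937 splits in O_K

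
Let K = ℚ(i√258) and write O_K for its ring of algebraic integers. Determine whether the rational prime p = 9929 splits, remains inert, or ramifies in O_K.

9929 splits in O_K

Since -258 ≢ 1 mod 4, the ring of integers is ℤ[√-258] with discriminant 4·(-258) = -1032.
disc(K) = -1032 is not divisible by 9929; 9929 is unramified.
Legendre symbol by Euler's criterion: (-258/9929) ≡ (-258)^4964 ≡ 1 (mod 9929), i.e. (-258/9929) = 1.
Legendre symbol 1 ⇒ 9929 is split.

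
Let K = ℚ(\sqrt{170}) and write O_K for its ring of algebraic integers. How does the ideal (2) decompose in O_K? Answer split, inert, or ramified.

2 is ramified

170 mod 4 = 2, hence disc K = 4·170 = 680 and O_K = ℤ[√170].
Ramification test: 2 | 680. The prime 2 ramifies in K.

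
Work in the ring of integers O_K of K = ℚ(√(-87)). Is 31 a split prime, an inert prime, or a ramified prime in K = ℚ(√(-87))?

d = -87 ≡ 1 (mod 4), so O_K = ℤ[(1+√-87)/2] and disc(K) = d = -87.
disc(K) = -87 is not divisible by 31; 31 is unramified.
Compute (-87/31) via Euler: 6^((31-1)/2) mod 31 = 30, so (-87/31) = -1.
d is a non-residue mod p, hence 31 remains inert in O_K.

inert — (31) stays prime in O_K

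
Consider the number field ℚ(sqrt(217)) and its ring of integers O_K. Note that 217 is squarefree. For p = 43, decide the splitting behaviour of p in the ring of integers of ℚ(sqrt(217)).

remains prime (inert)

217 mod 4 = 1, hence disc K = 217 and O_K = ℤ[(1+√217)/2].
43 ∤ 217, so 43 is unramified.
(217/43) = 2^21 mod 43 = 42, giving Legendre symbol -1.
(217/43) = -1, so 43 is inert.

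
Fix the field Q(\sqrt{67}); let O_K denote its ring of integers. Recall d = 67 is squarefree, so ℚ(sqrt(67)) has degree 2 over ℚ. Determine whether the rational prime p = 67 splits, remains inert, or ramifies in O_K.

67 mod 4 = 3, hence disc K = 4·67 = 268 and O_K = ℤ[√67].
disc(K) = 268 = 67·4, so p = 67 is ramified.

ramified — (67) = 𝔭²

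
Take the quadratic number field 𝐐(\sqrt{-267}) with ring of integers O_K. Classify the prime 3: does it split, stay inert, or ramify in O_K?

p ramifies

-267 mod 4 = 1, hence disc K = -267 and O_K = ℤ[(1+√-267)/2].
disc(K) = -267 = 3·(-89), so p = 3 is ramified.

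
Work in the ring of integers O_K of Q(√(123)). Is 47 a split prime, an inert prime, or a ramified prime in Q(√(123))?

Since 123 ≢ 1 mod 4, the ring of integers is ℤ[√123] with discriminant 4·123 = 492.
Since gcd(47, 492) = 1 the prime 47 does not ramify.
Euler's criterion: 123^23 mod 47 = 46. Thus (123|47) = -1.
(123/47) = -1, so 47 is inert.

p is inert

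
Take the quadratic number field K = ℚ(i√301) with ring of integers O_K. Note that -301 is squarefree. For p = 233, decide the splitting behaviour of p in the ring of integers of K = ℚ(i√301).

233 remains inert

-301 mod 4 = 3, hence disc K = 4·(-301) = -1204 and O_K = ℤ[√-301].
233 ∤ -1204, so 233 is unramified.
Euler's criterion: (-301)^116 mod 233 = 232. Thus (-301|233) = -1.
(-301/233) = -1, so 233 is inert.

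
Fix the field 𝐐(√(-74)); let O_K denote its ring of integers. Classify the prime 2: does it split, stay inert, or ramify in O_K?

d = -74 ≡ 2 (mod 4), so O_K = ℤ[√-74] and disc(K) = 4d = -296.
2 divides disc(K) = -296, so 2 ramifies.

ramifies in O_K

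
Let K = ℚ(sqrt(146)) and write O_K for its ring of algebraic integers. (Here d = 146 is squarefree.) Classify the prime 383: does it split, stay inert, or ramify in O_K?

p splits

Since 146 ≢ 1 mod 4, the ring of integers is ℤ[√146] with discriminant 4·146 = 584.
383 ∤ 584, so 383 is unramified.
Legendre symbol by Euler's criterion: (146/383) ≡ 146^191 ≡ 1 (mod 383), i.e. (146/383) = 1.
(146/383) = 1, so 383 splits.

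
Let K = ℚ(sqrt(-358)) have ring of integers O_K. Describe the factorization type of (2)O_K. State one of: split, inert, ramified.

-358 mod 4 = 2, hence disc K = 4·(-358) = -1432 and O_K = ℤ[√-358].
disc(K) = -1432 = 2·(-716), so p = 2 is ramified.

ramified — (2) = 𝔭²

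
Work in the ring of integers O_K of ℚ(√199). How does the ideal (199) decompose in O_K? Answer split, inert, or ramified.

ramified — (199) = 𝔭²

Since 199 ≢ 1 mod 4, the ring of integers is ℤ[√199] with discriminant 4·199 = 796.
disc(K) = 796 = 199·4, so p = 199 is ramified.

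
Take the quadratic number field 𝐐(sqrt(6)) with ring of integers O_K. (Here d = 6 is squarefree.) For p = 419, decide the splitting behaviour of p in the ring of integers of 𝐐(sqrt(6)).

d = 6 ≡ 2 (mod 4), so O_K = ℤ[√6] and disc(K) = 4d = 24.
419 ∤ 24, so 419 is unramified.
(6/419) = 6^209 mod 419 = 418, giving Legendre symbol -1.
d is a non-residue mod p, hence 419 remains inert in O_K.

inert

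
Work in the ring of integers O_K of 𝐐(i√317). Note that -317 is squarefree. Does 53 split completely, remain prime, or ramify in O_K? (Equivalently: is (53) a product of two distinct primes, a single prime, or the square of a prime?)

split

d = -317 ≡ 3 (mod 4), so O_K = ℤ[√-317] and disc(K) = 4d = -1268.
Since gcd(53, -1268) = 1 the prime 53 does not ramify.
Euler's criterion: (-317)^26 mod 53 = 1. Thus (-317|53) = 1.
d is a quadratic residue mod p, hence 53 splits in O_K.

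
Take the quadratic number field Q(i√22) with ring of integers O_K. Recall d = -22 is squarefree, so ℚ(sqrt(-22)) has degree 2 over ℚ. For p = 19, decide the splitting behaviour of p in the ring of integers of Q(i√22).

split

Since -22 ≢ 1 mod 4, the ring of integers is ℤ[√-22] with discriminant 4·(-22) = -88.
Since gcd(19, -88) = 1 the prime 19 does not ramify.
Compute (-22/19) via Euler: 16^((19-1)/2) mod 19 = 1, so (-22/19) = 1.
(-22/19) = 1, so 19 splits.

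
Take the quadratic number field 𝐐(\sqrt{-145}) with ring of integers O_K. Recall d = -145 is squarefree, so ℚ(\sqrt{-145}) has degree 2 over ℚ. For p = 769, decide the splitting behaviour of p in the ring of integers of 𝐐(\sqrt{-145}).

-145 mod 4 = 3, hence disc K = 4·(-145) = -580 and O_K = ℤ[√-145].
disc(K) = -580 is not divisible by 769; 769 is unramified.
Legendre symbol by Euler's criterion: (-145/769) ≡ (-145)^384 ≡ 768 (mod 769), i.e. (-145/769) = -1.
Legendre symbol -1 ⇒ 769 is inert.

p is inert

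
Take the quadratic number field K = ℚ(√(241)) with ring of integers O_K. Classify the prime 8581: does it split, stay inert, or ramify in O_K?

d = 241 ≡ 1 (mod 4), so O_K = ℤ[(1+√241)/2] and disc(K) = d = 241.
disc(K) = 241 is not divisible by 8581; 8581 is unramified.
Legendre symbol by Euler's criterion: (241/8581) ≡ 241^4290 ≡ 8580 (mod 8581), i.e. (241/8581) = -1.
Legendre symbol -1 ⇒ 8581 is inert.

p is inert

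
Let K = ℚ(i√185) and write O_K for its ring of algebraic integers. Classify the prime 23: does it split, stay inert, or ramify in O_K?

d = -185 ≡ 3 (mod 4), so O_K = ℤ[√-185] and disc(K) = 4d = -740.
disc(K) = -740 is not divisible by 23; 23 is unramified.
Euler's criterion: (-185)^11 mod 23 = 22. Thus (-185|23) = -1.
(-185/23) = -1, so 23 is inert.

p is inert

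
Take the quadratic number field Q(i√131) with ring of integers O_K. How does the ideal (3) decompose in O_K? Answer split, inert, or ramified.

split — (3) = 𝔭₁𝔭₂ with 𝔭₁ ≠ 𝔭₂

Since -131 ≡ 1 mod 4, the ring of integers is ℤ[(1+√-131)/2] with discriminant -131.
disc(K) = -131 is not divisible by 3; 3 is unramified.
Euler's criterion: (-131)^1 mod 3 = 1. Thus (-131|3) = 1.
(-131/3) = 1, so 3 splits.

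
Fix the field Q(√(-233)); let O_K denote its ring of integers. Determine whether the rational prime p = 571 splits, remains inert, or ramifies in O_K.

remains prime (inert)

-233 mod 4 = 3, hence disc K = 4·(-233) = -932 and O_K = ℤ[√-233].
571 ∤ -932, so 571 is unramified.
Euler's criterion: (-233)^285 mod 571 = 570. Thus (-233|571) = -1.
d is a non-residue mod p, hence 571 remains inert in O_K.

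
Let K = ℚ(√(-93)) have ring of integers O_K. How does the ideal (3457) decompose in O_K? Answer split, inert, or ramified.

-93 mod 4 = 3, hence disc K = 4·(-93) = -372 and O_K = ℤ[√-93].
3457 ∤ -372, so 3457 is unramified.
(-93/3457) = 3364^1728 mod 3457 = 1, giving Legendre symbol 1.
d is a quadratic residue mod p, hence 3457 splits in O_K.

split — (3457) = 𝔭₁𝔭₂ with 𝔭₁ ≠ 𝔭₂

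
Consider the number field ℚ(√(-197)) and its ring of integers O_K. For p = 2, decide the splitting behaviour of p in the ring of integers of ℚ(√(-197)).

ramifies in O_K

d = -197 ≡ 3 (mod 4), so O_K = ℤ[√-197] and disc(K) = 4d = -788.
disc(K) = -788 = 2·(-394), so p = 2 is ramified.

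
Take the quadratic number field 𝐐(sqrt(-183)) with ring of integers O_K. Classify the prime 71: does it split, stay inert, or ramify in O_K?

d = -183 ≡ 1 (mod 4), so O_K = ℤ[(1+√-183)/2] and disc(K) = d = -183.
disc(K) = -183 is not divisible by 71; 71 is unramified.
(-183/71) = 30^35 mod 71 = 1, giving Legendre symbol 1.
Legendre symbol 1 ⇒ 71 is split.

p splits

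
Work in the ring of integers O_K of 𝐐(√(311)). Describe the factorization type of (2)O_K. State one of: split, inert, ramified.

d = 311 ≡ 3 (mod 4), so O_K = ℤ[√311] and disc(K) = 4d = 1244.
2 divides disc(K) = 1244, so 2 ramifies.

ramified — (2) = 𝔭²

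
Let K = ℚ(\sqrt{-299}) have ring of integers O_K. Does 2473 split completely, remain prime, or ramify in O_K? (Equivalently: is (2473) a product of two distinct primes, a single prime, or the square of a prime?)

2473 splits in O_K

Since -299 ≡ 1 mod 4, the ring of integers is ℤ[(1+√-299)/2] with discriminant -299.
Since gcd(2473, -299) = 1 the prime 2473 does not ramify.
(-299/2473) = 2174^1236 mod 2473 = 1, giving Legendre symbol 1.
(-299/2473) = 1, so 2473 splits.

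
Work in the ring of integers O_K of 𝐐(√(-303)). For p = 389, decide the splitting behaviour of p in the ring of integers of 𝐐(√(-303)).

split

Since -303 ≡ 1 mod 4, the ring of integers is ℤ[(1+√-303)/2] with discriminant -303.
disc(K) = -303 is not divisible by 389; 389 is unramified.
Euler's criterion: (-303)^194 mod 389 = 1. Thus (-303|389) = 1.
Legendre symbol 1 ⇒ 389 is split.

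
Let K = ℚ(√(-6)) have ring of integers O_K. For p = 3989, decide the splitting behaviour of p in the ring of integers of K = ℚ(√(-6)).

splits completely

-6 mod 4 = 2, hence disc K = 4·(-6) = -24 and O_K = ℤ[√-6].
disc(K) = -24 is not divisible by 3989; 3989 is unramified.
Compute (-6/3989) via Euler: 3983^((3989-1)/2) mod 3989 = 1, so (-6/3989) = 1.
(-6/3989) = 1, so 3989 splits.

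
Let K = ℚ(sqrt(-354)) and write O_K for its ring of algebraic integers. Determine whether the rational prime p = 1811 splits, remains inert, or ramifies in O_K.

inert

-354 mod 4 = 2, hence disc K = 4·(-354) = -1416 and O_K = ℤ[√-354].
disc(K) = -1416 is not divisible by 1811; 1811 is unramified.
(-354/1811) = 1457^905 mod 1811 = 1810, giving Legendre symbol -1.
d is a non-residue mod p, hence 1811 remains inert in O_K.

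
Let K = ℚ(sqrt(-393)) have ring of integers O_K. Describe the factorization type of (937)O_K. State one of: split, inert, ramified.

split — (937) = 𝔭₁𝔭₂ with 𝔭₁ ≠ 𝔭₂

Since -393 ≢ 1 mod 4, the ring of integers is ℤ[√-393] with discriminant 4·(-393) = -1572.
Since gcd(937, -1572) = 1 the prime 937 does not ramify.
(-393/937) = 544^468 mod 937 = 1, giving Legendre symbol 1.
Legendre symbol 1 ⇒ 937 is split.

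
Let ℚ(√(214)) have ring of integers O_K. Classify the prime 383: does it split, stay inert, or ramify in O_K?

383 remains inert

Since 214 ≢ 1 mod 4, the ring of integers is ℤ[√214] with discriminant 4·214 = 856.
Since gcd(383, 856) = 1 the prime 383 does not ramify.
(214/383) = 214^191 mod 383 = 382, giving Legendre symbol -1.
Legendre symbol -1 ⇒ 383 is inert.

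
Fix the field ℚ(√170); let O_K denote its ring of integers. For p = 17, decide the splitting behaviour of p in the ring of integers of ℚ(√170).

170 mod 4 = 2, hence disc K = 4·170 = 680 and O_K = ℤ[√170].
disc(K) = 680 = 17·40, so p = 17 is ramified.

p ramifies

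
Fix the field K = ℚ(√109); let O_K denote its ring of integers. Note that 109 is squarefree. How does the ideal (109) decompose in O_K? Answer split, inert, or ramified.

109 mod 4 = 1, hence disc K = 109 and O_K = ℤ[(1+√109)/2].
disc(K) = 109 = 109·1, so p = 109 is ramified.

ramified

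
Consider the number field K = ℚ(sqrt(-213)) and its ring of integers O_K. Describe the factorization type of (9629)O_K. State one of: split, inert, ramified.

Since -213 ≢ 1 mod 4, the ring of integers is ℤ[√-213] with discriminant 4·(-213) = -852.
Since gcd(9629, -852) = 1 the prime 9629 does not ramify.
Euler's criterion: (-213)^4814 mod 9629 = 1. Thus (-213|9629) = 1.
d is a quadratic residue mod p, hence 9629 splits in O_K.

9629 splits in O_K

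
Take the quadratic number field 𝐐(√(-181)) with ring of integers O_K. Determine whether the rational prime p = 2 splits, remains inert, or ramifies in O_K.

d = -181 ≡ 3 (mod 4), so O_K = ℤ[√-181] and disc(K) = 4d = -724.
Ramification test: 2 | -724. The prime 2 ramifies in K.

ramified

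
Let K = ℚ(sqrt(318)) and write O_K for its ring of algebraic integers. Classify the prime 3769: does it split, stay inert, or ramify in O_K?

Since 318 ≢ 1 mod 4, the ring of integers is ℤ[√318] with discriminant 4·318 = 1272.
Since gcd(3769, 1272) = 1 the prime 3769 does not ramify.
Legendre symbol by Euler's criterion: (318/3769) ≡ 318^1884 ≡ 1 (mod 3769), i.e. (318/3769) = 1.
d is a quadratic residue mod p, hence 3769 splits in O_K.

p splits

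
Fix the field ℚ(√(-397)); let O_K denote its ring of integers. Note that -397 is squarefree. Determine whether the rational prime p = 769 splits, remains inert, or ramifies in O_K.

split — (769) = 𝔭₁𝔭₂ with 𝔭₁ ≠ 𝔭₂

Since -397 ≢ 1 mod 4, the ring of integers is ℤ[√-397] with discriminant 4·(-397) = -1588.
Since gcd(769, -1588) = 1 the prime 769 does not ramify.
Euler's criterion: (-397)^384 mod 769 = 1. Thus (-397|769) = 1.
Legendre symbol 1 ⇒ 769 is split.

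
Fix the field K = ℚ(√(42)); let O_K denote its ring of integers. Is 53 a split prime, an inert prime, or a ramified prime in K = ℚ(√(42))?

42 mod 4 = 2, hence disc K = 4·42 = 168 and O_K = ℤ[√42].
53 ∤ 168, so 53 is unramified.
Euler's criterion: 42^26 mod 53 = 1. Thus (42|53) = 1.
d is a quadratic residue mod p, hence 53 splits in O_K.

p splits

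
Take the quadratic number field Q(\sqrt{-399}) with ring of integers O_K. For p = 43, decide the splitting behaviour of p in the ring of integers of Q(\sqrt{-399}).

Since -399 ≡ 1 mod 4, the ring of integers is ℤ[(1+√-399)/2] with discriminant -399.
disc(K) = -399 is not divisible by 43; 43 is unramified.
(-399/43) = 31^21 mod 43 = 1, giving Legendre symbol 1.
(-399/43) = 1, so 43 splits.

splits completely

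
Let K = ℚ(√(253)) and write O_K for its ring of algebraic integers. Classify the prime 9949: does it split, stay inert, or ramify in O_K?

Since 253 ≡ 1 mod 4, the ring of integers is ℤ[(1+√253)/2] with discriminant 253.
9949 ∤ 253, so 9949 is unramified.
(253/9949) = 253^4974 mod 9949 = 1, giving Legendre symbol 1.
(253/9949) = 1, so 9949 splits.

9949 splits in O_K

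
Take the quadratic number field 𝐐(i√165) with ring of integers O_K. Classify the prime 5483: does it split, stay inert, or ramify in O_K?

inert

d = -165 ≡ 3 (mod 4), so O_K = ℤ[√-165] and disc(K) = 4d = -660.
Since gcd(5483, -660) = 1 the prime 5483 does not ramify.
Compute (-165/5483) via Euler: 5318^((5483-1)/2) mod 5483 = 5482, so (-165/5483) = -1.
Legendre symbol -1 ⇒ 5483 is inert.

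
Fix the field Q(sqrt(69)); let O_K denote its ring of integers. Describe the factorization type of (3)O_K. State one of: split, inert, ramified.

ramified

d = 69 ≡ 1 (mod 4), so O_K = ℤ[(1+√69)/2] and disc(K) = d = 69.
3 divides disc(K) = 69, so 3 ramifies.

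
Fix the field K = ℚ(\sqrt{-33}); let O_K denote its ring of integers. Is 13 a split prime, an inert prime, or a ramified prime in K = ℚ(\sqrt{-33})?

-33 mod 4 = 3, hence disc K = 4·(-33) = -132 and O_K = ℤ[√-33].
Since gcd(13, -132) = 1 the prime 13 does not ramify.
Euler's criterion: (-33)^6 mod 13 = 12. Thus (-33|13) = -1.
d is a non-residue mod p, hence 13 remains inert in O_K.

p is inert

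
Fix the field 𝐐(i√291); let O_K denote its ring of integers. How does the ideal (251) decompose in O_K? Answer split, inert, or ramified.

-291 mod 4 = 1, hence disc K = -291 and O_K = ℤ[(1+√-291)/2].
251 ∤ -291, so 251 is unramified.
(-291/251) = 211^125 mod 251 = 1, giving Legendre symbol 1.
Legendre symbol 1 ⇒ 251 is split.

p splits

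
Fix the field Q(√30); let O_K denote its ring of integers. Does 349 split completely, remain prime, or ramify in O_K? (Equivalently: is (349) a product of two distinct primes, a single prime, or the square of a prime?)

349 remains inert

d = 30 ≡ 2 (mod 4), so O_K = ℤ[√30] and disc(K) = 4d = 120.
disc(K) = 120 is not divisible by 349; 349 is unramified.
Euler's criterion: 30^174 mod 349 = 348. Thus (30|349) = -1.
d is a non-residue mod p, hence 349 remains inert in O_K.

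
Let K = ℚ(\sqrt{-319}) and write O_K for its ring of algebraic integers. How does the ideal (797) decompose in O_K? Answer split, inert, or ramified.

inert — (797) stays prime in O_K

-319 mod 4 = 1, hence disc K = -319 and O_K = ℤ[(1+√-319)/2].
disc(K) = -319 is not divisible by 797; 797 is unramified.
(-319/797) = 478^398 mod 797 = 796, giving Legendre symbol -1.
d is a non-residue mod p, hence 797 remains inert in O_K.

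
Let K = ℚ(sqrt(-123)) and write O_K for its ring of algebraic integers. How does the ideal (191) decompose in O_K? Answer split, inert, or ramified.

split — (191) = 𝔭₁𝔭₂ with 𝔭₁ ≠ 𝔭₂

d = -123 ≡ 1 (mod 4), so O_K = ℤ[(1+√-123)/2] and disc(K) = d = -123.
disc(K) = -123 is not divisible by 191; 191 is unramified.
Legendre symbol by Euler's criterion: (-123/191) ≡ (-123)^95 ≡ 1 (mod 191), i.e. (-123/191) = 1.
(-123/191) = 1, so 191 splits.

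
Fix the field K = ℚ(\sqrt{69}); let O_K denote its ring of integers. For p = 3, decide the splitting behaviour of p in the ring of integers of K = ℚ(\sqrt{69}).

Since 69 ≡ 1 mod 4, the ring of integers is ℤ[(1+√69)/2] with discriminant 69.
Ramification test: 3 | 69. The prime 3 ramifies in K.

p ramifies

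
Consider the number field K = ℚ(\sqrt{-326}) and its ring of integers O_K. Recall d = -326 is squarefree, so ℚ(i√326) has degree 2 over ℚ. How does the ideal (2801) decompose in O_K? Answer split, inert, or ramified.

Since -326 ≢ 1 mod 4, the ring of integers is ℤ[√-326] with discriminant 4·(-326) = -1304.
disc(K) = -1304 is not divisible by 2801; 2801 is unramified.
Compute (-326/2801) via Euler: 2475^((2801-1)/2) mod 2801 = 2800, so (-326/2801) = -1.
(-326/2801) = -1, so 2801 is inert.

inert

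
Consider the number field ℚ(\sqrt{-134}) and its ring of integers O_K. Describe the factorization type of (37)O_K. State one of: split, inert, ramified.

inert

Since -134 ≢ 1 mod 4, the ring of integers is ℤ[√-134] with discriminant 4·(-134) = -536.
disc(K) = -536 is not divisible by 37; 37 is unramified.
Euler's criterion: (-134)^18 mod 37 = 36. Thus (-134|37) = -1.
Legendre symbol -1 ⇒ 37 is inert.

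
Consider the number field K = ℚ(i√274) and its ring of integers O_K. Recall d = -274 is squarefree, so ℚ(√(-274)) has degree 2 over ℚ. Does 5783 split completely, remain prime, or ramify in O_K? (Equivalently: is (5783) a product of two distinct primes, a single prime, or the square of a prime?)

Since -274 ≢ 1 mod 4, the ring of integers is ℤ[√-274] with discriminant 4·(-274) = -1096.
5783 ∤ -1096, so 5783 is unramified.
Compute (-274/5783) via Euler: 5509^((5783-1)/2) mod 5783 = 1, so (-274/5783) = 1.
(-274/5783) = 1, so 5783 splits.

p splits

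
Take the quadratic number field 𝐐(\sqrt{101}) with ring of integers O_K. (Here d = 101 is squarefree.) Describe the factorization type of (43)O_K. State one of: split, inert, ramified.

p splits

d = 101 ≡ 1 (mod 4), so O_K = ℤ[(1+√101)/2] and disc(K) = d = 101.
43 ∤ 101, so 43 is unramified.
Euler's criterion: 101^21 mod 43 = 1. Thus (101|43) = 1.
d is a quadratic residue mod p, hence 43 splits in O_K.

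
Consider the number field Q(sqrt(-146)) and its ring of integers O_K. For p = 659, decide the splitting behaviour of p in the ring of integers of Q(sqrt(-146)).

d = -146 ≡ 2 (mod 4), so O_K = ℤ[√-146] and disc(K) = 4d = -584.
659 ∤ -584, so 659 is unramified.
(-146/659) = 513^329 mod 659 = 1, giving Legendre symbol 1.
(-146/659) = 1, so 659 splits.

p splits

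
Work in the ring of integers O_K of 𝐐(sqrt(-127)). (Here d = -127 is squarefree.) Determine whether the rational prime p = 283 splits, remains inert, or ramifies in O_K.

Since -127 ≡ 1 mod 4, the ring of integers is ℤ[(1+√-127)/2] with discriminant -127.
Since gcd(283, -127) = 1 the prime 283 does not ramify.
Legendre symbol by Euler's criterion: (-127/283) ≡ (-127)^141 ≡ 282 (mod 283), i.e. (-127/283) = -1.
d is a non-residue mod p, hence 283 remains inert in O_K.

inert — (283) stays prime in O_K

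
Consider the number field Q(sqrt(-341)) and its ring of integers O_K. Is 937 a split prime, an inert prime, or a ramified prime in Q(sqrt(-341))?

inert — (937) stays prime in O_K

Since -341 ≢ 1 mod 4, the ring of integers is ℤ[√-341] with discriminant 4·(-341) = -1364.
disc(K) = -1364 is not divisible by 937; 937 is unramified.
(-341/937) = 596^468 mod 937 = 936, giving Legendre symbol -1.
Legendre symbol -1 ⇒ 937 is inert.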